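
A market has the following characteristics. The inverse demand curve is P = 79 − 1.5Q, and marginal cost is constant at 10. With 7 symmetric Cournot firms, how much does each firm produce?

Cournot with 7 identical firms: the symmetric best-response condition is 79 − 12q = 10. Each firm produces q = 5.75, total output Q = 40.25, price P = 18.625.

q_i = 5.75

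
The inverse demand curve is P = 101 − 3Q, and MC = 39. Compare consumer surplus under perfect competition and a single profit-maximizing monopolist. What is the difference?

Consumer surplus falls by 480.5

Perfect competition: P = MC = 39, so 101 − 3Q = 39 and Q = 62/3.
CS = ½·(101 − 39)·62/3 = 1922/3.
The monopolist equates marginal revenue to marginal cost: 101 − 6Q = 39, so Q = 31/3. From demand, P = 70.
CS = ½·(101 − 70)·31/3 = 961/6.
Change in consumer surplus: 961/6 − 1922/3 = −480.5.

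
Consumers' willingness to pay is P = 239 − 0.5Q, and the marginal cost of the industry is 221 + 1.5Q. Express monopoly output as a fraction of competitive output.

Q_m/Q_c = 0.8

The monopolist equates marginal revenue to marginal cost: 239 − Q = 221 + 1.5Q, so Q = 7.2. From demand, P = 235.4.
Competitive equilibrium sets price equal to marginal cost: 239 − 0.5Q = 221 + 1.5Q, so Q = 9 and P = 234.5.
Ratio Q_m/Q_c = 7.2/9 = 0.8.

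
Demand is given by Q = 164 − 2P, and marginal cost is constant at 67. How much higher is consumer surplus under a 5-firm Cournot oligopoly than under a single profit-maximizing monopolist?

Consumer surplus rises by 100

Inverting demand: P = 82 − 0.5Q.
A monopolist chooses Q where MR = MC. MR = 82 − Q; setting this equal to 67 gives Q = 15 and P = 74.5.
CS = ½·(82 − 74.5)·15 = 56.25.
In a 5-firm Cournot equilibrium, symmetry and the first-order condition give q = (82 − 67)/(3) = 5. So Q = 25 and P = 69.5.
CS = ½·(82 − 69.5)·25 = 156.25.
Change in consumer surplus: 156.25 − 56.25 = 100.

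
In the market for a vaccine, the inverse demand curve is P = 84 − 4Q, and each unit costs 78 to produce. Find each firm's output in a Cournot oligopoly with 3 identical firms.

Cournot with 3 identical firms: the symmetric best-response condition is 84 − 16q = 78. Each firm produces q = 0.375, total output Q = 1.125, price P = 79.5.

q_i = 0.375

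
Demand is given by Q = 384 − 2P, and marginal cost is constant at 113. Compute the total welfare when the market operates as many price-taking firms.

TS = 6241

Inverting demand: P = 192 − 0.5Q.
Perfect competition: P = MC = 113, so 192 − 0.5Q = 113 and Q = 158.
CS = ½·(192 − 113)·158 = 6241; PS = (113 − 113)·158 = 0; TS = 6241.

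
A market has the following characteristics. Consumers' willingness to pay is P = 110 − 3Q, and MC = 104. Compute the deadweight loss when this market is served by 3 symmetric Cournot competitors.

DWL = 0.375

Competitive firms price at marginal cost: P = 104, giving Q = 2.
In a 3-firm Cournot equilibrium, symmetry and the first-order condition give q = (110 − 104)/(12) = 0.5. So Q = 1.5 and P = 105.5.
DWL is the triangle between Q = 1.5 and Q = 2: ½·(2 − 1.5)·(105.5 − 104) = 0.375.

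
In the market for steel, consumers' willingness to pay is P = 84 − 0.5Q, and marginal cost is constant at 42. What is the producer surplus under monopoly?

PS = 882

A monopolist chooses Q where MR = MC. MR = 84 − Q; setting this equal to 42 gives Q = 42 and P = 63.
PS = (63 − 42)·42 = 882.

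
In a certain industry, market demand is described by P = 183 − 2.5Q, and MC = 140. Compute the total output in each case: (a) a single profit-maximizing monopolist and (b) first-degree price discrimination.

Monopoly: Q = 8.6; Perfect PD: Q = 17.2

A monopolist chooses Q where MR = MC. MR = 183 − 5Q; setting this equal to 140 gives Q = 8.6 and P = 161.5.
A perfectly discriminating monopolist sells every unit with P(Q) ≥ MC(Q), so output equals the competitive quantity Q = 17.2. Each buyer pays their reservation price, so CS = 0 and the firm captures all surplus.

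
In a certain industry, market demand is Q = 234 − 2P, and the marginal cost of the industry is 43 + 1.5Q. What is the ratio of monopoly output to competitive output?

Q_m/Q_c = 0.8

Inverting demand: P = 117 − 0.5Q.
Monopoly sets MR = MC: 117 − Q = 43 + 1.5Q ⇒ Q = 29.6, P = 117 − 0.5·29.6 = 102.2.
Competitive equilibrium sets price equal to marginal cost: 117 − 0.5Q = 43 + 1.5Q, so Q = 37 and P = 98.5.
Ratio Q_m/Q_c = 29.6/37 = 0.8.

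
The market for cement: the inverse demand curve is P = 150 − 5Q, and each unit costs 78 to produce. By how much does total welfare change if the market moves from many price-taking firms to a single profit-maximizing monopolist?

Total welfare falls by 129.6

Under competition P = MC = 78, so Q = (150 − 78)/5 = 14.4.
CS = ½·(150 − 78)·14.4 = 518.4; PS = (78 − 78)·14.4 = 0; TS = 518.4.
Monopoly sets MR = MC: 150 − 10Q = 78 ⇒ Q = 7.2, P = 150 − 5·7.2 = 114.
CS = ½·(150 − 114)·7.2 = 129.6; PS = (114 − 78)·7.2 = 259.2; TS = 388.8.
Change in total welfare: 388.8 − 518.4 = −129.6.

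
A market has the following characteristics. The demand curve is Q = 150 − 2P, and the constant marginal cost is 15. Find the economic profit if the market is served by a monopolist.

Inverting demand: P = 75 − 0.5Q.
Monopoly sets MR = MC: 75 − Q = 15 ⇒ Q = 60, P = 75 − 0.5·60 = 45.
Profit = (45 − 15)·60 = 1800.

Profit = 1800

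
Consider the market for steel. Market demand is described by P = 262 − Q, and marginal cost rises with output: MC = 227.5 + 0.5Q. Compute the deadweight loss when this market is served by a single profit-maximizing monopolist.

Competitive equilibrium sets price equal to marginal cost: 262 − Q = 227.5 + 0.5Q, so Q = 23 and P = 239.
A monopolist chooses Q where MR = MC. MR = 262 − 2Q; setting this equal to 227.5 + 0.5Q gives Q = 13.8 and P = 248.2.
CS = ½·(262 − 239)·23 = 264.5; PS = (239·23 − 227.5·23 − ½·0.5·23²) = 132.25; TS = 396.75.
CS = ½·(262 − 248.2)·13.8 = 95.22; PS = (248.2·13.8 − 227.5·13.8 − ½·0.5·13.8²) = 238.05; TS = 333.27.
DWL = 396.75 − 333.27 = 63.48.

DWL = 63.48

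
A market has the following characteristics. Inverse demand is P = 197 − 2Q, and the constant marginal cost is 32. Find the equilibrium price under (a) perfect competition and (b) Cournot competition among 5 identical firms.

Competition: P = 32; Cournot: P = 59.5

Perfect competition: P = MC = 32, so 197 − 2Q = 32 and Q = 82.5.
In a 5-firm Cournot equilibrium, symmetry and the first-order condition give q = (197 − 32)/(12) = 13.75. So Q = 68.75 and P = 59.5.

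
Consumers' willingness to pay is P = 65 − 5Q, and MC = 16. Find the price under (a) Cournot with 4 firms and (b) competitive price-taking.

Cournot with 4 identical firms: the symmetric best-response condition is 65 − 25q = 16. Each firm produces q = 1.96, total output Q = 7.84, price P = 25.8.
Competitive firms price at marginal cost: P = 16, giving Q = 9.8.

Cournot: P = 25.8; Competition: P = 16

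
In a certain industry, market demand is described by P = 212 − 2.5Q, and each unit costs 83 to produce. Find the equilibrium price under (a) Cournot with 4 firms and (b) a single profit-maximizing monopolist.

Cournot: P = 108.8; Monopoly: P = 147.5

With 4 symmetric Cournot firms, each firm's FOC gives 212 − 12.5q = 83, so q = 10.32, Q = 4·10.32 = 41.28, and P = 108.8.
A monopolist chooses Q where MR = MC. MR = 212 − 5Q; setting this equal to 83 gives Q = 25.8 and P = 147.5.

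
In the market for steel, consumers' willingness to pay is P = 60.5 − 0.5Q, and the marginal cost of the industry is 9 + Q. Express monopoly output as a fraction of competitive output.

Q_m/Q_c = 0.75

The monopolist equates marginal revenue to marginal cost: 60.5 − Q = 9 + Q, so Q = 25.75. From demand, P = 47.625.
Competitive equilibrium sets price equal to marginal cost: 60.5 − 0.5Q = 9 + Q, so Q = 103/3 and P = 130/3.
Ratio Q_m/Q_c = 25.75/(103/3) = 0.75.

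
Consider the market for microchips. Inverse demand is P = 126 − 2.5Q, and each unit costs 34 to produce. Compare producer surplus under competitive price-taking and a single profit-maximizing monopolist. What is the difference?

Competitive firms price at marginal cost: P = 34, giving Q = 36.8.
PS = (34 − 34)·36.8 = 0.
The monopolist equates marginal revenue to marginal cost: 126 − 5Q = 34, so Q = 18.4. From demand, P = 80.
PS = (80 − 34)·18.4 = 846.4.
Change in producer surplus: 846.4 − 0 = 846.4.

Producer surplus rises by 846.4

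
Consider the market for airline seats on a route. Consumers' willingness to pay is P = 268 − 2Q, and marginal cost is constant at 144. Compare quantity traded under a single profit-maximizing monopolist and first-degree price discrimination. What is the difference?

Quantity traded rises by 31

Monopoly sets MR = MC: 268 − 4Q = 144 ⇒ Q = 31, P = 268 − 2·31 = 206.
Under first-degree price discrimination the firm charges each unit its demand price and produces up to where P = MC, i.e. Q = 62. Consumer surplus is zero; producer surplus equals total surplus.
Change in quantity traded: 62 − 31 = 31.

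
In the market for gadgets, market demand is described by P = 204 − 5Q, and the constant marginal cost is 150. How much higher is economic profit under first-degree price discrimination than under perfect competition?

Competitive firms price at marginal cost: P = 150, giving Q = 10.8.
Profit = (150 − 150)·10.8 = 0.
Under first-degree price discrimination the firm charges each unit its demand price and produces up to where P = MC, i.e. Q = 10.8. Consumer surplus is zero; producer surplus equals total surplus.
PS equals the full surplus area, 291.6. Profit = 291.6 = 291.6.
Change in economic profit: 291.6 − 0 = 291.6.

π rises by 291.6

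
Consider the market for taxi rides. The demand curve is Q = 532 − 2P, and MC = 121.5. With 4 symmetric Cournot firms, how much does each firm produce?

q_i = 57.8

Inverting demand: P = 266 − 0.5Q.
Cournot with 4 identical firms: the symmetric best-response condition is 266 − 2.5q = 121.5. Each firm produces q = 57.8, total output Q = 231.2, price P = 150.4.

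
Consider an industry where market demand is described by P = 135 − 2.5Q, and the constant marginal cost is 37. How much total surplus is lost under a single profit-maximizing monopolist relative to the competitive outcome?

Competitive firms price at marginal cost: P = 37, giving Q = 39.2.
A monopolist chooses Q where MR = MC. MR = 135 − 5Q; setting this equal to 37 gives Q = 19.6 and P = 86.
DWL is the triangle between Q = 19.6 and Q = 39.2: ½·(39.2 − 19.6)·(86 − 37) = 480.2.

DWL = 480.2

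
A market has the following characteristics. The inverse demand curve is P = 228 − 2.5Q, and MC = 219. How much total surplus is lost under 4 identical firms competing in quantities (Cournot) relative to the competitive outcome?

DWL = 0.648

Perfect competition: P = MC = 219, so 228 − 2.5Q = 219 and Q = 3.6.
In a 4-firm Cournot equilibrium, symmetry and the first-order condition give q = (228 − 219)/(12.5) = 0.72. So Q = 2.88 and P = 220.8.
DWL is the triangle between Q = 2.88 and Q = 3.6: ½·(3.6 − 2.88)·(220.8 − 219) = 0.648.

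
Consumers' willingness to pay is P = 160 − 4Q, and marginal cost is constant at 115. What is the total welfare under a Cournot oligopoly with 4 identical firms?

In a 4-firm Cournot equilibrium, symmetry and the first-order condition give q = (160 − 115)/(20) = 2.25. So Q = 9 and P = 124.
CS = ½·(160 − 124)·9 = 162; PS = (124 − 115)·9 = 81; TS = 243.

TS = 243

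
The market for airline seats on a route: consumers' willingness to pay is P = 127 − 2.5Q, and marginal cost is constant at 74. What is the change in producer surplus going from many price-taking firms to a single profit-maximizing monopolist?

Competitive firms price at marginal cost: P = 74, giving Q = 21.2.
PS = (74 − 74)·21.2 = 0.
A monopolist chooses Q where MR = MC. MR = 127 − 5Q; setting this equal to 74 gives Q = 10.6 and P = 100.5.
PS = (100.5 − 74)·10.6 = 280.9.
Change in producer surplus: 280.9 − 0 = 280.9.

PS rises by 280.9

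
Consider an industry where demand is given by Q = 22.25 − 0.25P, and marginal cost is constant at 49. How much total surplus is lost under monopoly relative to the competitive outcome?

Inverting demand: P = 89 − 4Q.
Competitive firms price at marginal cost: P = 49, giving Q = 10.
The monopolist equates marginal revenue to marginal cost: 89 − 8Q = 49, so Q = 5. From demand, P = 69.
DWL is the triangle between Q = 5 and Q = 10: ½·(10 − 5)·(69 − 49) = 50.

DWL = 50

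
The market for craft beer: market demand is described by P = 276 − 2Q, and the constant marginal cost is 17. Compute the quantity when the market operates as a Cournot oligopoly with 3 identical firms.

Q = 97.125

Cournot with 3 identical firms: the symmetric best-response condition is 276 − 8q = 17. Each firm produces q = 32.375, total output Q = 97.125, price P = 81.75.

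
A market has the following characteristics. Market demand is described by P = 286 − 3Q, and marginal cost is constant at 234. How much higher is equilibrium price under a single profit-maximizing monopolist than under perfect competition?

Competitive firms price at marginal cost: P = 234, giving Q = 52/3.
The monopolist equates marginal revenue to marginal cost: 286 − 6Q = 234, so Q = 26/3. From demand, P = 260.
Change in equilibrium price: 260 − 234 = 26.

Equilibrium price rises by 26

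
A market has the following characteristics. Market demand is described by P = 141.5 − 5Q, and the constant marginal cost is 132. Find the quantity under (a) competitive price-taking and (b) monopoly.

Competition: Q = 1.9; Monopoly: Q = 0.95

Under competition P = MC = 132, so Q = (141.5 − 132)/5 = 1.9.
Monopoly sets MR = MC: 141.5 − 10Q = 132 ⇒ Q = 0.95, P = 141.5 − 5·0.95 = 136.75.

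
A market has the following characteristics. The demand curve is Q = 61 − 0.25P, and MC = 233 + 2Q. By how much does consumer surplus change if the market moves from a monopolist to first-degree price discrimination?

CS falls by 2.42

Inverting demand: P = 244 − 4Q.
Monopoly sets MR = MC: 244 − 8Q = 233 + 2Q ⇒ Q = 1.1, P = 244 − 4·1.1 = 239.6.
CS = ½·(244 − 239.6)·1.1 = 2.42.
A perfectly discriminating monopolist sells every unit with P(Q) ≥ MC(Q), so output equals the competitive quantity Q = 11/6. Each buyer pays their reservation price, so CS = 0 and the firm captures all surplus.
CS = 0.
Change in consumer surplus: 0 − 2.42 = −2.42.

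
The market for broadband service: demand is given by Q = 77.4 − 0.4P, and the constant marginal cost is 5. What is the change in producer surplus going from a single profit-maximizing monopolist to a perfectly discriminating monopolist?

PS rises by 3553.225

Inverting demand: P = 193.5 − 2.5Q.
The monopolist equates marginal revenue to marginal cost: 193.5 − 5Q = 5, so Q = 37.7. From demand, P = 99.25.
PS = (99.25 − 5)·37.7 = 3553.225.
Under first-degree price discrimination the firm charges each unit its demand price and produces up to where P = MC, i.e. Q = 75.4. Consumer surplus is zero; producer surplus equals total surplus.
PS = ½·(193.5 − 5)·75.4 = 7106.45.
Change in producer surplus: 7106.45 − 3553.225 = 3553.225.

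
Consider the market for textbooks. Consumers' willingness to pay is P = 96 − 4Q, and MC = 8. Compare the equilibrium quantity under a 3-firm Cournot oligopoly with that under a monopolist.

Cournot with 3 identical firms: the symmetric best-response condition is 96 − 16q = 8. Each firm produces q = 5.5, total output Q = 16.5, price P = 30.
A monopolist chooses Q where MR = MC. MR = 96 − 8Q; setting this equal to 8 gives Q = 11 and P = 52.

Cournot: Q = 16.5; Monopoly: Q = 11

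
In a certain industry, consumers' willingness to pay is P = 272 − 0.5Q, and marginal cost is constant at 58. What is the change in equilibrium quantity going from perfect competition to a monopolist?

Equilibrium quantity falls by 214

Competitive firms price at marginal cost: P = 58, giving Q = 428.
A monopolist chooses Q where MR = MC. MR = 272 − Q; setting this equal to 58 gives Q = 214 and P = 165.
Change in equilibrium quantity: 214 − 428 = −214.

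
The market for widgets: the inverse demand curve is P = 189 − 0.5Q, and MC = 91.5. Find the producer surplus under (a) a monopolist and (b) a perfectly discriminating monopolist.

Monopoly sets MR = MC: 189 − Q = 91.5 ⇒ Q = 97.5, P = 189 − 0.5·97.5 = 140.25.
PS = (140.25 − 91.5)·97.5 = 4753.125.
With perfect price discrimination, output is the efficient level Q = 195 (where demand meets MC), but every buyer pays their willingness to pay: CS = 0 and PS = total surplus.
PS = ½·(189 − 91.5)·195 = 9506.25.

Monopoly: PS = 4753.125; Perfect PD: PS = 9506.25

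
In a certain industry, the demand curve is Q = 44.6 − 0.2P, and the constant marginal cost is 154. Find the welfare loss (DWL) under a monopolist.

DWL = 119.025

Inverting demand: P = 223 − 5Q.
Under competition P = MC = 154, so Q = (223 − 154)/5 = 13.8.
The monopolist equates marginal revenue to marginal cost: 223 − 10Q = 154, so Q = 6.9. From demand, P = 188.5.
DWL is the triangle between Q = 6.9 and Q = 13.8: ½·(13.8 − 6.9)·(188.5 − 154) = 119.025.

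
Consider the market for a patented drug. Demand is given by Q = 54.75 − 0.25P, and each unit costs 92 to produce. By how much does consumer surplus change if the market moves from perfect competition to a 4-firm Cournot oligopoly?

Inverting demand: P = 219 − 4Q.
Under competition P = MC = 92, so Q = (219 − 92)/4 = 31.75.
CS = ½·(219 − 92)·31.75 = 2016.125.
In a 4-firm Cournot equilibrium, symmetry and the first-order condition give q = (219 − 92)/(20) = 6.35. So Q = 25.4 and P = 117.4.
CS = ½·(219 − 117.4)·25.4 = 1290.32.
Change in consumer surplus: 1290.32 − 2016.125 = −725.805.

Consumer surplus falls by 725.805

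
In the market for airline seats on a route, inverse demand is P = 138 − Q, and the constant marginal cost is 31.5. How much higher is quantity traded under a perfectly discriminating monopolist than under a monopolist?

Quantity traded rises by 53.25

Monopoly sets MR = MC: 138 − 2Q = 31.5 ⇒ Q = 53.25, P = 138 − 53.25 = 84.75.
A perfectly discriminating monopolist sells every unit with P(Q) ≥ MC(Q), so output equals the competitive quantity Q = 106.5. Each buyer pays their reservation price, so CS = 0 and the firm captures all surplus.
Change in quantity traded: 106.5 − 53.25 = 53.25.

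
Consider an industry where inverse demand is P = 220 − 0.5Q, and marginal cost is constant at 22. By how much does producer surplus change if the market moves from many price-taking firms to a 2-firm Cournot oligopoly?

Competitive firms price at marginal cost: P = 22, giving Q = 396.
PS = (22 − 22)·396 = 0.
In a 2-firm Cournot equilibrium, symmetry and the first-order condition give q = (220 − 22)/(1.5) = 132. So Q = 264 and P = 88.
PS = (88 − 22)·264 = 17424.
Change in producer surplus: 17424 − 0 = 17424.

Producer surplus rises by 17424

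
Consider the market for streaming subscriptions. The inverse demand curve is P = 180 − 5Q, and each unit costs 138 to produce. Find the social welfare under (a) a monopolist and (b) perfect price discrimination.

Monopoly sets MR = MC: 180 − 10Q = 138 ⇒ Q = 4.2, P = 180 − 5·4.2 = 159.
CS = ½·(180 − 159)·4.2 = 44.1; PS = (159 − 138)·4.2 = 88.2; TS = 132.3.
With perfect price discrimination, output is the efficient level Q = 8.4 (where demand meets MC), but every buyer pays their willingness to pay: CS = 0 and PS = total surplus.
TS = 176.4 (equal to competitive TS).

Monopoly: TS = 132.3; Perfect PD: TS = 176.4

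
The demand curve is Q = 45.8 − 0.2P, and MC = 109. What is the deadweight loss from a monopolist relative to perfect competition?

Inverting demand: P = 229 − 5Q.
Perfect competition: P = MC = 109, so 229 − 5Q = 109 and Q = 24.
A monopolist chooses Q where MR = MC. MR = 229 − 10Q; setting this equal to 109 gives Q = 12 and P = 169.
DWL is the triangle between Q = 12 and Q = 24: ½·(24 − 12)·(169 − 109) = 360.

DWL = 360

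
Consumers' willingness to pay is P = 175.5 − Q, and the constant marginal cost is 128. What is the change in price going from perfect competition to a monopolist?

P rises by 23.75

Perfect competition: P = MC = 128, so 175.5 − Q = 128 and Q = 47.5.
A monopolist chooses Q where MR = MC. MR = 175.5 − 2Q; setting this equal to 128 gives Q = 23.75 and P = 151.75.
Change in price: 151.75 − 128 = 23.75.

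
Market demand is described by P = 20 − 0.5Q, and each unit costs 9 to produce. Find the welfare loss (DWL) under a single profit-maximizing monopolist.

Under competition P = MC = 9, so Q = (20 − 9)/0.5 = 22.
The monopolist equates marginal revenue to marginal cost: 20 − Q = 9, so Q = 11. From demand, P = 14.5.
DWL is the triangle between Q = 11 and Q = 22: ½·(22 − 11)·(14.5 − 9) = 30.25.

DWL = 30.25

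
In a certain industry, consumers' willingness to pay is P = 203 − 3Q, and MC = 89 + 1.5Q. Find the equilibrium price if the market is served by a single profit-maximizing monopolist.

The monopolist equates marginal revenue to marginal cost: 203 − 6Q = 89 + 1.5Q, so Q = 15.2. From demand, P = 157.4.

P = 157.4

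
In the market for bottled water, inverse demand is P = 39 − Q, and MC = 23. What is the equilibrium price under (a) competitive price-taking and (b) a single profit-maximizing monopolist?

Competition: P = 23; Monopoly: P = 31

Perfect competition: P = MC = 23, so 39 − Q = 23 and Q = 16.
Monopoly sets MR = MC: 39 − 2Q = 23 ⇒ Q = 8, P = 39 − 8 = 31.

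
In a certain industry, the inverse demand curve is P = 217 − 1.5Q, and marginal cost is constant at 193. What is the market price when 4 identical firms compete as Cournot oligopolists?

Cournot with 4 identical firms: the symmetric best-response condition is 217 − 7.5q = 193. Each firm produces q = 3.2, total output Q = 12.8, price P = 197.8.

P = 197.8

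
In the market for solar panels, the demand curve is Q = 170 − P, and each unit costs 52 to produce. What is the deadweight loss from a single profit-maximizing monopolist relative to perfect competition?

Inverting demand: P = 170 − Q.
Under competition P = MC = 52, so Q = (170 − 52)/1 = 118.
Monopoly sets MR = MC: 170 − 2Q = 52 ⇒ Q = 59, P = 170 − 59 = 111.
DWL is the triangle between Q = 59 and Q = 118: ½·(118 − 59)·(111 − 52) = 1740.5.

DWL = 1740.5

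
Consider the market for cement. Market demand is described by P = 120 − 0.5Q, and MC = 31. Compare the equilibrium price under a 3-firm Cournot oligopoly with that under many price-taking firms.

Cournot: P = 53.25; Competition: P = 31

In a 3-firm Cournot equilibrium, symmetry and the first-order condition give q = (120 − 31)/(2) = 44.5. So Q = 133.5 and P = 53.25.
Perfect competition: P = MC = 31, so 120 − 0.5Q = 31 and Q = 178.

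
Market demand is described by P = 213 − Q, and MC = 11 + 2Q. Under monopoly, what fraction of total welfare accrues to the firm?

The monopolist equates marginal revenue to marginal cost: 213 − 2Q = 11 + 2Q, so Q = 50.5. From demand, P = 162.5.
CS = ½·(213 − 162.5)·50.5 = 1275.125.
PS = P·Q − VC(Q) = 162.5·50.5 − (11·50.5 + ½·2·50.5²) = 5100.5.
Share captured = PS/TS = 5100.5/6375.625 = 0.8.

PS/TS = 0.8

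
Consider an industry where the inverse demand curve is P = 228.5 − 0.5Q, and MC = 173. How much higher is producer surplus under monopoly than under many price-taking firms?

Under competition P = MC = 173, so Q = (228.5 − 173)/0.5 = 111.
PS = (173 − 173)·111 = 0.
Monopoly sets MR = MC: 228.5 − Q = 173 ⇒ Q = 55.5, P = 228.5 − 0.5·55.5 = 200.75.
PS = (200.75 − 173)·55.5 = 1540.125.
Change in producer surplus: 1540.125 − 0 = 1540.125.

Producer surplus rises by 1540.125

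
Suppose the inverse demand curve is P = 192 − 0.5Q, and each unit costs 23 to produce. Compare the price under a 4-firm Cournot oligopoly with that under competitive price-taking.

Cournot: P = 56.8; Competition: P = 23

In a 4-firm Cournot equilibrium, symmetry and the first-order condition give q = (192 − 23)/(2.5) = 67.6. So Q = 270.4 and P = 56.8.
Competitive firms price at marginal cost: P = 23, giving Q = 338.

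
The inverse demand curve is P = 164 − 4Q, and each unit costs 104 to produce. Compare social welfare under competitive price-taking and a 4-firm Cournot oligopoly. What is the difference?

TS falls by 18

Competitive firms price at marginal cost: P = 104, giving Q = 15.
CS = ½·(164 − 104)·15 = 450; PS = (104 − 104)·15 = 0; TS = 450.
With 4 symmetric Cournot firms, each firm's FOC gives 164 − 20q = 104, so q = 3, Q = 4·3 = 12, and P = 116.
CS = ½·(164 − 116)·12 = 288; PS = (116 − 104)·12 = 144; TS = 432.
Change in social welfare: 432 − 450 = −18.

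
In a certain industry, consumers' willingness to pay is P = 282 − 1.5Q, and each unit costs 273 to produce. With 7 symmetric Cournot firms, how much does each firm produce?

With 7 symmetric Cournot firms, each firm's FOC gives 282 − 12q = 273, so q = 0.75, Q = 7·0.75 = 5.25, and P = 274.125.

q_i = 0.75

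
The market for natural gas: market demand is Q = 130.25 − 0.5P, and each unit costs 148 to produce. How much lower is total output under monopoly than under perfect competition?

Q falls by 28.125

Inverting demand: P = 260.5 − 2Q.
Perfect competition: P = MC = 148, so 260.5 − 2Q = 148 and Q = 56.25.
A monopolist chooses Q where MR = MC. MR = 260.5 − 4Q; setting this equal to 148 gives Q = 28.125 and P = 204.25.
Change in total output: 28.125 − 56.25 = −28.125.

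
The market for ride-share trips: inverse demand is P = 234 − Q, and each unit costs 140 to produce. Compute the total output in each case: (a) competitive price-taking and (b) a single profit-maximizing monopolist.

Under competition P = MC = 140, so Q = (234 − 140)/1 = 94.
A monopolist chooses Q where MR = MC. MR = 234 − 2Q; setting this equal to 140 gives Q = 47 and P = 187.

Competition: Q = 94; Monopoly: Q = 47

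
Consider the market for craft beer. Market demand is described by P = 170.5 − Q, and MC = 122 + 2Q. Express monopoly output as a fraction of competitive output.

Q_m/Q_c = 0.75

A monopolist chooses Q where MR = MC. MR = 170.5 − 2Q; setting this equal to 122 + 2Q gives Q = 12.125 and P = 158.375.
Competitive equilibrium sets price equal to marginal cost: 170.5 − Q = 122 + 2Q, so Q = 97/6 and P = 463/3.
Ratio Q_m/Q_c = 12.125/(97/6) = 0.75.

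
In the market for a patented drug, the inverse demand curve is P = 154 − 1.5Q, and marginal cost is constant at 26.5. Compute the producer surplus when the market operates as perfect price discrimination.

With perfect price discrimination, output is the efficient level Q = 85 (where demand meets MC), but every buyer pays their willingness to pay: CS = 0 and PS = total surplus.
PS = ½·(154 − 26.5)·85 = 5418.75.

PS = 5418.75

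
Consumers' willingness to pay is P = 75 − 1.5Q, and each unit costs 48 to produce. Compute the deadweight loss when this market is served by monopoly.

DWL = 60.75

Competitive firms price at marginal cost: P = 48, giving Q = 18.
A monopolist chooses Q where MR = MC. MR = 75 − 3Q; setting this equal to 48 gives Q = 9 and P = 61.5.
DWL is the triangle between Q = 9 and Q = 18: ½·(18 − 9)·(61.5 − 48) = 60.75.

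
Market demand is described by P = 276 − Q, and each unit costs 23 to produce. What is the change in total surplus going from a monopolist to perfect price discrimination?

A monopolist chooses Q where MR = MC. MR = 276 − 2Q; setting this equal to 23 gives Q = 126.5 and P = 149.5.
CS = ½·(276 − 149.5)·126.5 = 8001.125; PS = (149.5 − 23)·126.5 = 16002.25; TS = 24003.375.
Under first-degree price discrimination the firm charges each unit its demand price and produces up to where P = MC, i.e. Q = 253. Consumer surplus is zero; producer surplus equals total surplus.
TS = 32004.5 (equal to competitive TS).
Change in total surplus: 32004.5 − 24003.375 = 8001.125.

Total surplus rises by 8001.125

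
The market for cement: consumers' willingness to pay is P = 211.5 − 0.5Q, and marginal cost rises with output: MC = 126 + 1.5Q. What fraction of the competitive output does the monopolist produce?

Q_m/Q_c = 0.8

The monopolist equates marginal revenue to marginal cost: 211.5 − Q = 126 + 1.5Q, so Q = 34.2. From demand, P = 194.4.
Competitive equilibrium sets price equal to marginal cost: 211.5 − 0.5Q = 126 + 1.5Q, so Q = 42.75 and P = 190.125.
Ratio Q_m/Q_c = 34.2/42.75 = 0.8.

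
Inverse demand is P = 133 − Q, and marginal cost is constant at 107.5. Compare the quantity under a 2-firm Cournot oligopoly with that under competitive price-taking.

Cournot: Q = 17; Competition: Q = 25.5

In a 2-firm Cournot equilibrium, symmetry and the first-order condition give q = (133 − 107.5)/(3) = 8.5. So Q = 17 and P = 116.
Perfect competition: P = MC = 107.5, so 133 − Q = 107.5 and Q = 25.5.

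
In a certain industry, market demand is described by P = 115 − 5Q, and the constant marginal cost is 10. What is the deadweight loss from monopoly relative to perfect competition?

Perfect competition: P = MC = 10, so 115 − 5Q = 10 and Q = 21.
The monopolist equates marginal revenue to marginal cost: 115 − 10Q = 10, so Q = 10.5. From demand, P = 62.5.
DWL is the triangle between Q = 10.5 and Q = 21: ½·(21 − 10.5)·(62.5 − 10) = 275.625.

DWL = 275.625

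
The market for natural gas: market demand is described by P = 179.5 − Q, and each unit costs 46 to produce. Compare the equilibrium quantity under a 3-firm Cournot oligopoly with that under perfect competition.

Cournot: Q = 100.125; Competition: Q = 133.5

Cournot with 3 identical firms: the symmetric best-response condition is 179.5 − 4q = 46. Each firm produces q = 33.375, total output Q = 100.125, price P = 79.375.
Under competition P = MC = 46, so Q = (179.5 − 46)/1 = 133.5.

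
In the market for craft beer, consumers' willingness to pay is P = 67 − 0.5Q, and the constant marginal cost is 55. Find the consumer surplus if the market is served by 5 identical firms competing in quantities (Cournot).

Cournot with 5 identical firms: the symmetric best-response condition is 67 − 3q = 55. Each firm produces q = 4, total output Q = 20, price P = 57.
CS = ½·(67 − 57)·20 = 100.

CS = 100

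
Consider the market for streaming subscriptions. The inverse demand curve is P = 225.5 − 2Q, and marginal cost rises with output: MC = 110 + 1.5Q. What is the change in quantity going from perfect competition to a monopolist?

Q falls by 12

Competitive equilibrium sets price equal to marginal cost: 225.5 − 2Q = 110 + 1.5Q, so Q = 33 and P = 159.5.
The monopolist equates marginal revenue to marginal cost: 225.5 − 4Q = 110 + 1.5Q, so Q = 21. From demand, P = 183.5.
Change in quantity: 21 − 33 = −12.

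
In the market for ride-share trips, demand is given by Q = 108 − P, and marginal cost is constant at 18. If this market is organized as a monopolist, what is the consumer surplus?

CS = 1012.5

Inverting demand: P = 108 − Q.
The monopolist equates marginal revenue to marginal cost: 108 − 2Q = 18, so Q = 45. From demand, P = 63.
CS = ½·(108 − 63)·45 = 1012.5.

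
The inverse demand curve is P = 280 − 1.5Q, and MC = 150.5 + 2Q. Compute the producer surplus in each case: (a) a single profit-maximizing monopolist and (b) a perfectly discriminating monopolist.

A monopolist chooses Q where MR = MC. MR = 280 − 3Q; setting this equal to 150.5 + 2Q gives Q = 25.9 and P = 241.15.
PS = P·Q − VC(Q) = 241.15·25.9 − (150.5·25.9 + ½·2·25.9²) = 1677.025.
A perfectly discriminating monopolist sells every unit with P(Q) ≥ MC(Q), so output equals the competitive quantity Q = 37. Each buyer pays their reservation price, so CS = 0 and the firm captures all surplus.
PS = ½·(280 − 150.5)·37 = 2395.75.

Monopoly: PS = 1677.025; Perfect PD: PS = 2395.75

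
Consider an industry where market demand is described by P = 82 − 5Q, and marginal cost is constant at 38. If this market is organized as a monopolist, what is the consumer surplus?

A monopolist chooses Q where MR = MC. MR = 82 − 10Q; setting this equal to 38 gives Q = 4.4 and P = 60.
CS = ½·(82 − 60)·4.4 = 48.4.

CS = 48.4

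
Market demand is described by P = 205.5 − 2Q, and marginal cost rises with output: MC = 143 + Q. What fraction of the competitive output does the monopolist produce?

Q_m/Q_c = 0.6

Monopoly sets MR = MC: 205.5 − 4Q = 143 + Q ⇒ Q = 12.5, P = 205.5 − 2·12.5 = 180.5.
Under competition P = MC: 205.5 − 2Q = 143 + Q ⇒ Q = 125/6, P = 983/6.
Ratio Q_m/Q_c = 12.5/(125/6) = 0.6.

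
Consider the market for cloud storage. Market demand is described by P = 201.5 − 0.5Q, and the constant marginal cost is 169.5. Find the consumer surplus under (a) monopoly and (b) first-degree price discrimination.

Monopoly sets MR = MC: 201.5 − Q = 169.5 ⇒ Q = 32, P = 201.5 − 0.5·32 = 185.5.
CS = ½·(201.5 − 185.5)·32 = 256.
With perfect price discrimination, output is the efficient level Q = 64 (where demand meets MC), but every buyer pays their willingness to pay: CS = 0 and PS = total surplus.
CS = 0.

Monopoly: CS = 256; Perfect PD: CS = 0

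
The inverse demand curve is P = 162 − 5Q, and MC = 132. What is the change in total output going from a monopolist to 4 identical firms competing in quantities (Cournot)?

Total output rises by 1.8

The monopolist equates marginal revenue to marginal cost: 162 − 10Q = 132, so Q = 3. From demand, P = 147.
In a 4-firm Cournot equilibrium, symmetry and the first-order condition give q = (162 − 132)/(25) = 1.2. So Q = 4.8 and P = 138.
Change in total output: 4.8 − 3 = 1.8.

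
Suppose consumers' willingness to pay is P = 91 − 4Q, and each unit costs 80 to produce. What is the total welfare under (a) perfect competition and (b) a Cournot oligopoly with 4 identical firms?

Competition: TS = 15.125; Cournot: TS = 14.52

Perfect competition: P = MC = 80, so 91 − 4Q = 80 and Q = 2.75.
CS = ½·(91 − 80)·2.75 = 15.125; PS = (80 − 80)·2.75 = 0; TS = 15.125.
With 4 symmetric Cournot firms, each firm's FOC gives 91 − 20q = 80, so q = 0.55, Q = 4·0.55 = 2.2, and P = 82.2.
CS = ½·(91 − 82.2)·2.2 = 9.68; PS = (82.2 − 80)·2.2 = 4.84; TS = 14.52.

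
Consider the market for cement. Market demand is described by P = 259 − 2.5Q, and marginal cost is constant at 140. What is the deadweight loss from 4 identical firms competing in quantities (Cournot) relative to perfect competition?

Under competition P = MC = 140, so Q = (259 − 140)/2.5 = 47.6.
With 4 symmetric Cournot firms, each firm's FOC gives 259 − 12.5q = 140, so q = 9.52, Q = 4·9.52 = 38.08, and P = 163.8.
DWL is the triangle between Q = 38.08 and Q = 47.6: ½·(47.6 − 38.08)·(163.8 − 140) = 113.288.

DWL = 113.288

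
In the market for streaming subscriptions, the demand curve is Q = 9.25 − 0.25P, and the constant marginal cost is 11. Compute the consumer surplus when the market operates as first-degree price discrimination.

CS = 0

Inverting demand: P = 37 − 4Q.
With perfect price discrimination, output is the efficient level Q = 6.5 (where demand meets MC), but every buyer pays their willingness to pay: CS = 0 and PS = total surplus.
CS = 0.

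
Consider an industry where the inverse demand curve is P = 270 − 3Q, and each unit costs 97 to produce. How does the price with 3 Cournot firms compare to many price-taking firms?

In a 3-firm Cournot equilibrium, symmetry and the first-order condition give q = (270 − 97)/(12) = 173/12. So Q = 43.25 and P = 140.25.
Perfect competition: P = MC = 97, so 270 − 3Q = 97 and Q = 173/3.

Cournot: P = 140.25; Competition: P = 97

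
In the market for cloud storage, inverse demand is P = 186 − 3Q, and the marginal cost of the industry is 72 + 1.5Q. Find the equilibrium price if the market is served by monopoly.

A monopolist chooses Q where MR = MC. MR = 186 − 6Q; setting this equal to 72 + 1.5Q gives Q = 15.2 and P = 140.4.

P = 140.4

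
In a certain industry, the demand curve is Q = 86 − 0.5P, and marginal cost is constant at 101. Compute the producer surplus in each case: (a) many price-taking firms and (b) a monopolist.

Inverting demand: P = 172 − 2Q.
Perfect competition: P = MC = 101, so 172 − 2Q = 101 and Q = 35.5.
PS = (101 − 101)·35.5 = 0.
A monopolist chooses Q where MR = MC. MR = 172 − 4Q; setting this equal to 101 gives Q = 17.75 and P = 136.5.
PS = (136.5 − 101)·17.75 = 630.125.

Competition: PS = 0; Monopoly: PS = 630.125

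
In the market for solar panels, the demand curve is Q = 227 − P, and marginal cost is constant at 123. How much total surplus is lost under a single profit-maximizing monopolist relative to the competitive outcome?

DWL = 1352

Inverting demand: P = 227 − Q.
Competitive firms price at marginal cost: P = 123, giving Q = 104.
The monopolist equates marginal revenue to marginal cost: 227 − 2Q = 123, so Q = 52. From demand, P = 175.
DWL is the triangle between Q = 52 and Q = 104: ½·(104 − 52)·(175 − 123) = 1352.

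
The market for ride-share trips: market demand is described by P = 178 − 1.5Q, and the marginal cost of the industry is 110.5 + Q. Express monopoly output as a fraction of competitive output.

Q_m/Q_c = 0.625

The monopolist equates marginal revenue to marginal cost: 178 − 3Q = 110.5 + Q, so Q = 16.875. From demand, P = 2443/16.
Under competition P = MC: 178 − 1.5Q = 110.5 + Q ⇒ Q = 27, P = 137.5.
Ratio Q_m/Q_c = 16.875/27 = 0.625.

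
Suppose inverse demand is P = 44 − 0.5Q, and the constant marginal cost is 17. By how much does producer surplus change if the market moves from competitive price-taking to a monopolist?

Under competition P = MC = 17, so Q = (44 − 17)/0.5 = 54.
PS = (17 − 17)·54 = 0.
The monopolist equates marginal revenue to marginal cost: 44 − Q = 17, so Q = 27. From demand, P = 30.5.
PS = (30.5 − 17)·27 = 364.5.
Change in producer surplus: 364.5 − 0 = 364.5.

Producer surplus rises by 364.5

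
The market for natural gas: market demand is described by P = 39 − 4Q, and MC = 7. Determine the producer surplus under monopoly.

The monopolist equates marginal revenue to marginal cost: 39 − 8Q = 7, so Q = 4. From demand, P = 23.
PS = (23 − 7)·4 = 64.

PS = 64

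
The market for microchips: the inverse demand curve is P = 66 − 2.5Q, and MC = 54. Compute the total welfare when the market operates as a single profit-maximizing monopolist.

A monopolist chooses Q where MR = MC. MR = 66 − 5Q; setting this equal to 54 gives Q = 2.4 and P = 60.
CS = ½·(66 − 60)·2.4 = 7.2; PS = (60 − 54)·2.4 = 14.4; TS = 21.6.

TS = 21.6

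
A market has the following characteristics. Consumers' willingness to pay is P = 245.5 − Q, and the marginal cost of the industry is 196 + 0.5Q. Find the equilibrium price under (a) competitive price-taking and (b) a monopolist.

Under competition P = MC: 245.5 − Q = 196 + 0.5Q ⇒ Q = 33, P = 212.5.
The monopolist equates marginal revenue to marginal cost: 245.5 − 2Q = 196 + 0.5Q, so Q = 19.8. From demand, P = 225.7.

Competition: P = 212.5; Monopoly: P = 225.7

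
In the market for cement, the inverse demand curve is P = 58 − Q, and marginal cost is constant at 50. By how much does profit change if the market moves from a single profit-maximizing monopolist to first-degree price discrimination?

π rises by 16

The monopolist equates marginal revenue to marginal cost: 58 − 2Q = 50, so Q = 4. From demand, P = 54.
Profit = (54 − 50)·4 = 16.
With perfect price discrimination, output is the efficient level Q = 8 (where demand meets MC), but every buyer pays their willingness to pay: CS = 0 and PS = total surplus.
PS equals the full surplus area, 32. Profit = 32 = 32.
Change in profit: 32 − 16 = 16.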